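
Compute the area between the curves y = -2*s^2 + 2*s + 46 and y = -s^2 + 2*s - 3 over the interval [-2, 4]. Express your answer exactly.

270

On [-2, 4], (-2*s^2 + 2*s + 46) - (-s^2 + 2*s - 3) = -s^2 + 49 is ≥ 0 throughout, so the area is a single integral of |-s^2 + 49|.
∫[-2,4] (-s^2 + 49) ds = 270.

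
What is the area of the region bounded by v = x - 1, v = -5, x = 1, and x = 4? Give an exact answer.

On [1, 4], (x - 1) - (-5) = x + 4 is ≥ 0 throughout, so the area is a single integral of |x + 4|.
∫[1,4] (x + 4) dx = 39/2.

39/2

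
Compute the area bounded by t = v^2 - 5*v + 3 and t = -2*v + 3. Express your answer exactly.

9/2

Both boundary curves give t as a function of v, so integrate with respect to v. Setting them equal: v^2 - 3*v = 0, i.e. v*(v - 3) = 0, so they meet at v = 0, 3.
For v in [0, 3], t = v^2 - 5*v + 3 is on the left; area = ∫[0,3] (-(v^2 - 3*v)) dv = 9/2.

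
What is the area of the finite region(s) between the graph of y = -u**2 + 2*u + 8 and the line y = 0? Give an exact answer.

The curve meets the u-axis where -u**2 + 2*u + 8 = 0, i.e. -(u - 4)*(u + 2) = 0, at u = -2, 4.
On [-2, 4] the curve lies above the axis; ∫[-2,4] (-u**2 + 2*u + 8) du = 36, giving area 36.

36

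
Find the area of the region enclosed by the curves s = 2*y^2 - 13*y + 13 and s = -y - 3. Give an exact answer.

Both boundary curves give s as a function of y, so integrate with respect to y. Setting them equal: 2*y^2 - 12*y + 16 = 0, i.e. 2*(y - 4)*(y - 2) = 0, so they meet at y = 2, 4.
For y in [2, 4], s = 2*y^2 - 13*y + 13 is on the left; area = ∫[2,4] (-(2*y^2 - 12*y + 16)) dy = 8/3.

8/3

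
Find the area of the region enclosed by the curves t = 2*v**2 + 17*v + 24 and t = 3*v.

Both boundary curves give t as a function of v, so integrate with respect to v. Setting them equal: 2*v**2 + 14*v + 24 = 0, i.e. 2*(v + 3)*(v + 4) = 0, so they meet at v = -4, -3.
For v in [-4, -3], t = 2*v**2 + 17*v + 24 is on the left; area = ∫[-4,-3] (-(2*v**2 + 14*v + 24)) dv = 1/3.

1/3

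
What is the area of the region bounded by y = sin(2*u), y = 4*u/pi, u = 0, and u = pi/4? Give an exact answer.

1/2 - pi/8

On [0, pi/4], (sin(2*u)) - (4*u/pi) = -4*u/pi + sin(2*u) is ≥ 0 throughout, so the area is a single integral of |-4*u/pi + sin(2*u)|.
∫[0,pi/4] (-4*u/pi + sin(2*u)) du = 1/2 - pi/8.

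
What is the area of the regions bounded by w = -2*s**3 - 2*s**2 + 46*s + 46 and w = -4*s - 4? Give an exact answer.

2024/3

Set the curves equal: -2*s**3 - 2*s**2 + 46*s + 46 = -4*s - 4, so -2*s**3 - 2*s**2 + 50*s + 50 = 0, which factors as -2*(s - 5)*(s + 1)*(s + 5) = 0. The curves meet at s = -5, -1, 5.
On [-5, -1], w = -4*s - 4 is on top; that piece has area ∫[-5,-1] (-(-2*s**3 - 2*s**2 + 50*s + 50)) ds = 512/3.
On [-1, 5], w = -2*s**3 - 2*s**2 + 46*s + 46 is on top; that piece has area ∫[-1,5] (-2*s**3 - 2*s**2 + 50*s + 50) ds = 504.
Total enclosed area = 512/3 + 504 = 2024/3.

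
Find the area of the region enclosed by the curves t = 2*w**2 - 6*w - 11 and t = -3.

125/3

Both boundary curves give t as a function of w, so integrate with respect to w. Setting them equal: 2*w**2 - 6*w - 8 = 0, i.e. 2*(w - 4)*(w + 1) = 0, so they meet at w = -1, 4.
For w in [-1, 4], t = 2*w**2 - 6*w - 11 is on the left; area = ∫[-1,4] (-(2*w**2 - 6*w - 8)) dw = 125/3.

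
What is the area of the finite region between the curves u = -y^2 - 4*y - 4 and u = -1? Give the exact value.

Both boundary curves give u as a function of y, so integrate with respect to y. Setting them equal: -y^2 - 4*y - 3 = 0, i.e. -(y + 1)*(y + 3) = 0, so they meet at y = -3, -1.
For y in [-3, -1], u = -y^2 - 4*y - 4 is on the right; area = ∫[-3,-1] (-y^2 - 4*y - 3) dy = 4/3.

4/3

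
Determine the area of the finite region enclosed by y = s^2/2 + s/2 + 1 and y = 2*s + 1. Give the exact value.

9/4

Set the curves equal: s^2/2 + s/2 + 1 = 2*s + 1, so s^2/2 - 3*s/2 = 0, which factors as s*(s - 3)/2 = 0. The curves meet at s = 0, 3.
On [0, 3], y = 2*s + 1 is on top; that piece has area ∫[0,3] (-(s^2/2 - 3*s/2)) ds = 9/4.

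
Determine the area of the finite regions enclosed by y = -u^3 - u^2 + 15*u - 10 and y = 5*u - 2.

443/6

Set the curves equal: -u^3 - u^2 + 15*u - 10 = 5*u - 2, so -u^3 - u^2 + 10*u - 8 = 0, which factors as -(u - 2)*(u - 1)*(u + 4) = 0. The curves meet at u = -4, 1, 2.
On [-4, 1], y = 5*u - 2 is on top; that piece has area ∫[-4,1] (-(-u^3 - u^2 + 10*u - 8)) du = 875/12.
On [1, 2], y = -u^3 - u^2 + 15*u - 10 is on top; that piece has area ∫[1,2] (-u^3 - u^2 + 10*u - 8) du = 11/12.
Total enclosed area = 875/12 + 11/12 = 443/6.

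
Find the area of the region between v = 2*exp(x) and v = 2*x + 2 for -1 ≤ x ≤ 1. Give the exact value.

-4 - 2*exp(-1) + 2*exp(1)

On [-1, 1], (2*exp(x)) - (2*x + 2) = -2*x + 2*exp(x) - 2 is ≥ 0 throughout, so the area is a single integral of |-2*x + 2*exp(x) - 2|.
∫[-1,1] (-2*x + 2*exp(x) - 2) dx = -4 - 2*exp(-1) + 2*exp(1).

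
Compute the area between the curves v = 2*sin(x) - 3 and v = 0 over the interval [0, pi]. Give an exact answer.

-4 + 3*pi

On [0, pi], (2*sin(x) - 3) - (0) = 2*sin(x) - 3 is ≤ 0 throughout, so the area is a single integral of |2*sin(x) - 3|.
∫[0,pi] (2*sin(x) - 3) dx = 4 - 3*pi; the area of that piece is -4 + 3*pi.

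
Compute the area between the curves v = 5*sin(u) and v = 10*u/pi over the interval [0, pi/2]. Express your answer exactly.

On [0, pi/2], (5*sin(u)) - (10*u/pi) = -10*u/pi + 5*sin(u) is ≥ 0 throughout, so the area is a single integral of |-10*u/pi + 5*sin(u)|.
∫[0,pi/2] (-10*u/pi + 5*sin(u)) du = 5 - 5*pi/4.

5 - 5*pi/4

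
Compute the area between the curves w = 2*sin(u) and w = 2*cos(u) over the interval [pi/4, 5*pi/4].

4*sqrt(2)

On [pi/4, 5*pi/4], (2*sin(u)) - (2*cos(u)) = 2*sin(u) - 2*cos(u) is ≥ 0 throughout, so the area is a single integral of |2*sin(u) - 2*cos(u)|.
∫[pi/4,5*pi/4] (2*sin(u) - 2*cos(u)) du = 4*sqrt(2).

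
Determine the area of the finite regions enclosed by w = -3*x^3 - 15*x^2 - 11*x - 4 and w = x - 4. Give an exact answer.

71/2

Set the curves equal: -3*x^3 - 15*x^2 - 11*x - 4 = x - 4, so -3*x^3 - 15*x^2 - 12*x = 0, which factors as -3*x*(x + 1)*(x + 4) = 0. The curves meet at x = -4, -1, 0.
On [-4, -1], w = x - 4 is on top; that piece has area ∫[-4,-1] (-(-3*x^3 - 15*x^2 - 12*x)) dx = 135/4.
On [-1, 0], w = -3*x^3 - 15*x^2 - 11*x - 4 is on top; that piece has area ∫[-1,0] (-3*x^3 - 15*x^2 - 12*x) dx = 7/4.
Total enclosed area = 135/4 + 7/4 = 71/2.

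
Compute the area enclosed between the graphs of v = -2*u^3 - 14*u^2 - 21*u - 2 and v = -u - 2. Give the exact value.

Set the curves equal: -2*u^3 - 14*u^2 - 21*u - 2 = -u - 2, so -2*u^3 - 14*u^2 - 20*u = 0, which factors as -2*u*(u + 2)*(u + 5) = 0. The curves meet at u = -5, -2, 0.
On [-5, -2], v = -u - 2 is on top; that piece has area ∫[-5,-2] (-(-2*u^3 - 14*u^2 - 20*u)) du = 63/2.
On [-2, 0], v = -2*u^3 - 14*u^2 - 21*u - 2 is on top; that piece has area ∫[-2,0] (-2*u^3 - 14*u^2 - 20*u) du = 32/3.
Total enclosed area = 63/2 + 32/3 = 253/6.

253/6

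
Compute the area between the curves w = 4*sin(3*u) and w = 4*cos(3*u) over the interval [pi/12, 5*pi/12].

8*sqrt(2)/3

On [pi/12, 5*pi/12], (4*sin(3*u)) - (4*cos(3*u)) = 4*sin(3*u) - 4*cos(3*u) is ≥ 0 throughout, so the area is a single integral of |4*sin(3*u) - 4*cos(3*u)|.
∫[pi/12,5*pi/12] (4*sin(3*u) - 4*cos(3*u)) du = 8*sqrt(2)/3.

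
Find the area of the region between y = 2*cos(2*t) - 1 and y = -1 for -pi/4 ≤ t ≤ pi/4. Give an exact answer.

2

On [-pi/4, pi/4], (2*cos(2*t) - 1) - (-1) = 2*cos(2*t) is ≥ 0 throughout, so the area is a single integral of |2*cos(2*t)|.
∫[-pi/4,pi/4] (2*cos(2*t)) dt = 2.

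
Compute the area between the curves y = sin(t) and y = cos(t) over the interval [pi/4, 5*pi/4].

2*sqrt(2)

On [pi/4, 5*pi/4], (sin(t)) - (cos(t)) = sin(t) - cos(t) is ≥ 0 throughout, so the area is a single integral of |sin(t) - cos(t)|.
∫[pi/4,5*pi/4] (sin(t) - cos(t)) dt = 2*sqrt(2).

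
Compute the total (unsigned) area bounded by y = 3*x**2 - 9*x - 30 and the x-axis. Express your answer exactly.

343/2

The curve meets the x-axis where 3*x**2 - 9*x - 30 = 0, i.e. 3*(x - 5)*(x + 2) = 0, at x = -2, 5.
On [-2, 5] the curve lies below the axis; ∫[-2,5] (3*x**2 - 9*x - 30) dx = -343/2, giving area 343/2.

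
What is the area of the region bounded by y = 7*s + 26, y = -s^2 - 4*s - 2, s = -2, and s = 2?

On [-2, 2], (7*s + 26) - (-s^2 - 4*s - 2) = s^2 + 11*s + 28 is ≥ 0 throughout, so the area is a single integral of |s^2 + 11*s + 28|.
∫[-2,2] (s^2 + 11*s + 28) ds = 352/3.

352/3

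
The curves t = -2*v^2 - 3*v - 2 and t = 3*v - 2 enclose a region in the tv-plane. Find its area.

9

Both boundary curves give t as a function of v, so integrate with respect to v. Setting them equal: -2*v^2 - 6*v = 0, i.e. -2*v*(v + 3) = 0, so they meet at v = -3, 0.
For v in [-3, 0], t = -2*v^2 - 3*v - 2 is on the right; area = ∫[-3,0] (-2*v^2 - 6*v) dv = 9.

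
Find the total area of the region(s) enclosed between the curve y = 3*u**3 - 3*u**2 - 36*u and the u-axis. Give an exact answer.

937/4

The curve meets the u-axis where 3*u**3 - 3*u**2 - 36*u = 0, i.e. 3*u*(u - 4)*(u + 3) = 0, at u = -3, 0, 4.
On [-3, 0] the curve lies above the axis; ∫[-3,0] (3*u**3 - 3*u**2 - 36*u) du = 297/4, giving area 297/4.
On [0, 4] the curve lies below the axis; ∫[0,4] (3*u**3 - 3*u**2 - 36*u) du = -160, giving area 160.
Total area = 297/4 + 160 = 937/4.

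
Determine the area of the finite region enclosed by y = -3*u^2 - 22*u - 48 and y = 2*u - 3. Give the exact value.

4

Set the curves equal: -3*u^2 - 22*u - 48 = 2*u - 3, so -3*u^2 - 24*u - 45 = 0, which factors as -3*(u + 3)*(u + 5) = 0. The curves meet at u = -5, -3.
On [-5, -3], y = -3*u^2 - 22*u - 48 is on top; that piece has area ∫[-5,-3] (-3*u^2 - 24*u - 45) du = 4.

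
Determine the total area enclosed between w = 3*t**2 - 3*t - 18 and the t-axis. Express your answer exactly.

125/2

The curve meets the t-axis where 3*t**2 - 3*t - 18 = 0, i.e. 3*(t - 3)*(t + 2) = 0, at t = -2, 3.
On [-2, 3] the curve lies below the axis; ∫[-2,3] (3*t**2 - 3*t - 18) dt = -125/2, giving area 125/2.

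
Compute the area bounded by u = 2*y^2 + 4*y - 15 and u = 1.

Both boundary curves give u as a function of y, so integrate with respect to y. Setting them equal: 2*y^2 + 4*y - 16 = 0, i.e. 2*(y - 2)*(y + 4) = 0, so they meet at y = -4, 2.
For y in [-4, 2], u = 2*y^2 + 4*y - 15 is on the left; area = ∫[-4,2] (-(2*y^2 + 4*y - 16)) dy = 72.

72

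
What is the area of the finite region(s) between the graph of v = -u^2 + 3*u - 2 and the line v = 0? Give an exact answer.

The curve meets the u-axis where -u^2 + 3*u - 2 = 0, i.e. -(u - 2)*(u - 1) = 0, at u = 1, 2.
On [1, 2] the curve lies above the axis; ∫[1,2] (-u^2 + 3*u - 2) du = 1/6, giving area 1/6.

1/6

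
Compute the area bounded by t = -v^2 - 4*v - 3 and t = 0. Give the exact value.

4/3

Both boundary curves give t as a function of v, so integrate with respect to v. Setting them equal: -v^2 - 4*v - 3 = 0, i.e. -(v + 1)*(v + 3) = 0, so they meet at v = -3, -1.
For v in [-3, -1], t = -v^2 - 4*v - 3 is on the right; area = ∫[-3,-1] (-v^2 - 4*v - 3) dv = 4/3.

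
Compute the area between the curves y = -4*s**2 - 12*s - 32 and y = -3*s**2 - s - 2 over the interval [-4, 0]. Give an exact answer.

On [-4, 0], (-4*s**2 - 12*s - 32) - (-3*s**2 - s - 2) = -s**2 - 11*s - 30 is ≤ 0 throughout, so the area is a single integral of |-s**2 - 11*s - 30|.
∫[-4,0] (-s**2 - 11*s - 30) ds = -160/3; the area of that piece is 160/3.

160/3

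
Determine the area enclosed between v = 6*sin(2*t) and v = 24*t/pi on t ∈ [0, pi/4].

3 - 3*pi/4

On [0, pi/4], (6*sin(2*t)) - (24*t/pi) = -24*t/pi + 6*sin(2*t) is ≥ 0 throughout, so the area is a single integral of |-24*t/pi + 6*sin(2*t)|.
∫[0,pi/4] (-24*t/pi + 6*sin(2*t)) dt = 3 - 3*pi/4.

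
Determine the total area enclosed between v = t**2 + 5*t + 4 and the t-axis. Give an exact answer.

The curve meets the t-axis where t**2 + 5*t + 4 = 0, i.e. (t + 1)*(t + 4) = 0, at t = -4, -1.
On [-4, -1] the curve lies below the axis; ∫[-4,-1] (t**2 + 5*t + 4) dt = -9/2, giving area 9/2.

9/2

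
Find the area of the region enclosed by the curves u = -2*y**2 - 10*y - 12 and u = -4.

Both boundary curves give u as a function of y, so integrate with respect to y. Setting them equal: -2*y**2 - 10*y - 8 = 0, i.e. -2*(y + 1)*(y + 4) = 0, so they meet at y = -4, -1.
For y in [-4, -1], u = -2*y**2 - 10*y - 12 is on the right; area = ∫[-4,-1] (-2*y**2 - 10*y - 8) dy = 9.

9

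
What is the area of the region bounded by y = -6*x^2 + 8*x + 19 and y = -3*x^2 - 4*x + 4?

Set the curves equal: -6*x^2 + 8*x + 19 = -3*x^2 - 4*x + 4, so -3*x^2 + 12*x + 15 = 0, which factors as -3*(x - 5)*(x + 1) = 0. The curves meet at x = -1, 5.
On [-1, 5], y = -6*x^2 + 8*x + 19 is on top; that piece has area ∫[-1,5] (-3*x^2 + 12*x + 15) dx = 108.

108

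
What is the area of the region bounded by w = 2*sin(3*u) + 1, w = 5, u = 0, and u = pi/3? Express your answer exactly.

-4/3 + 4*pi/3

On [0, pi/3], (2*sin(3*u) + 1) - (5) = 2*sin(3*u) - 4 is ≤ 0 throughout, so the area is a single integral of |2*sin(3*u) - 4|.
∫[0,pi/3] (2*sin(3*u) - 4) du = 4/3 - 4*pi/3; the area of that piece is -4/3 + 4*pi/3.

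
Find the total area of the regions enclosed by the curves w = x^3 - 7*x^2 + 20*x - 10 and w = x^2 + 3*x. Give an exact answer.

71/6

Set the curves equal: x^3 - 7*x^2 + 20*x - 10 = x^2 + 3*x, so x^3 - 8*x^2 + 17*x - 10 = 0, which factors as (x - 5)*(x - 2)*(x - 1) = 0. The curves meet at x = 1, 2, 5.
On [1, 2], w = x^3 - 7*x^2 + 20*x - 10 is on top; that piece has area ∫[1,2] (x^3 - 8*x^2 + 17*x - 10) dx = 7/12.
On [2, 5], w = x^2 + 3*x is on top; that piece has area ∫[2,5] (-(x^3 - 8*x^2 + 17*x - 10)) dx = 45/4.
Total enclosed area = 7/12 + 45/4 = 71/6.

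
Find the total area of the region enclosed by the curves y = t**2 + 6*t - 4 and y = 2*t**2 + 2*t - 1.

4/3

Set the curves equal: t**2 + 6*t - 4 = 2*t**2 + 2*t - 1, so -t**2 + 4*t - 3 = 0, which factors as -(t - 3)*(t - 1) = 0. The curves meet at t = 1, 3.
On [1, 3], y = t**2 + 6*t - 4 is on top; that piece has area ∫[1,3] (-t**2 + 4*t - 3) dt = 4/3.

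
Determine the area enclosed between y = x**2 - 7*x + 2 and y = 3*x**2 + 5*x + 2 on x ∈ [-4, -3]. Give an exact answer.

On [-4, -3], (x**2 - 7*x + 2) - (3*x**2 + 5*x + 2) = -2*x**2 - 12*x is ≥ 0 throughout, so the area is a single integral of |-2*x**2 - 12*x|.
∫[-4,-3] (-2*x**2 - 12*x) dx = 52/3.

52/3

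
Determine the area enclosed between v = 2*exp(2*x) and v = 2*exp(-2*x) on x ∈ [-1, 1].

The difference (2*exp(2*x)) - (2*exp(-2*x)) = 2*exp(2*x) - 2*exp(-2*x) changes sign at x = 0 inside [-1, 1], so split the integral there.
∫[-1,0] (2*exp(2*x) - 2*exp(-2*x)) dx = -exp(2) - exp(-2) + 2; the area of that piece is -2 + exp(-2) + exp(2).
∫[0,1] (2*exp(2*x) - 2*exp(-2*x)) dx = -2 + exp(-2) + exp(2).
Total area = (-2 + exp(-2) + exp(2)) + (-2 + exp(-2) + exp(2)) = -4 + 2*exp(-2) + 2*exp(2).

-4 + 2*exp(-2) + 2*exp(2)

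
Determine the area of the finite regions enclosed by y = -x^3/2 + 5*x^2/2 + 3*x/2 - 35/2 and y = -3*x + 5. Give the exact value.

Set the curves equal: -x^3/2 + 5*x^2/2 + 3*x/2 - 35/2 = -3*x + 5, so -x^3/2 + 5*x^2/2 + 9*x/2 - 45/2 = 0, which factors as -(x - 5)*(x - 3)*(x + 3)/2 = 0. The curves meet at x = -3, 3, 5.
On [-3, 3], y = -3*x + 5 is on top; that piece has area ∫[-3,3] (-(-x^3/2 + 5*x^2/2 + 9*x/2 - 45/2)) dx = 90.
On [3, 5], y = -x^3/2 + 5*x^2/2 + 3*x/2 - 35/2 is on top; that piece has area ∫[3,5] (-x^3/2 + 5*x^2/2 + 9*x/2 - 45/2) dx = 14/3.
Total enclosed area = 90 + 14/3 = 284/3.

284/3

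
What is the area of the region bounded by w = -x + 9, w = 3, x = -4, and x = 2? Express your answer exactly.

On [-4, 2], (-x + 9) - (3) = -x + 6 is ≥ 0 throughout, so the area is a single integral of |-x + 6|.
∫[-4,2] (-x + 6) dx = 42.

42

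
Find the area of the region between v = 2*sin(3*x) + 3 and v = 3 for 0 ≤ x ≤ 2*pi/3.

The difference (2*sin(3*x) + 3) - (3) = 2*sin(3*x) changes sign at x = pi/3 inside [0, 2*pi/3], so split the integral there.
∫[0,pi/3] (2*sin(3*x)) dx = 4/3.
∫[pi/3,2*pi/3] (2*sin(3*x)) dx = -4/3; the area of that piece is 4/3.
Total area = 4/3 + 4/3 = 8/3.

8/3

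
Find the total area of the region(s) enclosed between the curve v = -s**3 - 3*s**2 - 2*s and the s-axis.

The curve meets the s-axis where -s**3 - 3*s**2 - 2*s = 0, i.e. -s*(s + 1)*(s + 2) = 0, at s = -2, -1, 0.
On [-2, -1] the curve lies below the axis; ∫[-2,-1] (-s**3 - 3*s**2 - 2*s) ds = -1/4, giving area 1/4.
On [-1, 0] the curve lies above the axis; ∫[-1,0] (-s**3 - 3*s**2 - 2*s) ds = 1/4, giving area 1/4.
Total area = 1/4 + 1/4 = 1/2.

1/2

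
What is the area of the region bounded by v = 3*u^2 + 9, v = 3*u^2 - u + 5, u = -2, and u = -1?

On [-2, -1], (3*u^2 + 9) - (3*u^2 - u + 5) = u + 4 is ≥ 0 throughout, so the area is a single integral of |u + 4|.
∫[-2,-1] (u + 4) du = 5/2.

5/2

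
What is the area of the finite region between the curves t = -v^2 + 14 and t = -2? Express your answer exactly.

256/3

Both boundary curves give t as a function of v, so integrate with respect to v. Setting them equal: -v^2 + 16 = 0, i.e. -(v - 4)*(v + 4) = 0, so they meet at v = -4, 4.
For v in [-4, 4], t = -v^2 + 14 is on the right; area = ∫[-4,4] (-v^2 + 16) dv = 256/3.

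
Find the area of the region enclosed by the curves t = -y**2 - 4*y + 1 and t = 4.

Both boundary curves give t as a function of y, so integrate with respect to y. Setting them equal: -y**2 - 4*y - 3 = 0, i.e. -(y + 1)*(y + 3) = 0, so they meet at y = -3, -1.
For y in [-3, -1], t = -y**2 - 4*y + 1 is on the right; area = ∫[-3,-1] (-y**2 - 4*y - 3) dy = 4/3.

4/3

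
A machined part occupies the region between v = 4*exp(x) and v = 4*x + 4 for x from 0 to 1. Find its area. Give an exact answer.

-10 + 4*exp(1)

On [0, 1], (4*exp(x)) - (4*x + 4) = -4*x + 4*exp(x) - 4 is ≥ 0 throughout, so the area is a single integral of |-4*x + 4*exp(x) - 4|.
∫[0,1] (-4*x + 4*exp(x) - 4) dx = -10 + 4*exp(1).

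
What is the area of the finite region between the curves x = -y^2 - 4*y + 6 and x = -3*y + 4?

9/2

Both boundary curves give x as a function of y, so integrate with respect to y. Setting them equal: -y^2 - y + 2 = 0, i.e. -(y - 1)*(y + 2) = 0, so they meet at y = -2, 1.
For y in [-2, 1], x = -y^2 - 4*y + 6 is on the right; area = ∫[-2,1] (-y^2 - y + 2) dy = 9/2.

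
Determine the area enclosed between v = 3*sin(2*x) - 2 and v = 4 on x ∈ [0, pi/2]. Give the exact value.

On [0, pi/2], (3*sin(2*x) - 2) - (4) = 3*sin(2*x) - 6 is ≤ 0 throughout, so the area is a single integral of |3*sin(2*x) - 6|.
∫[0,pi/2] (3*sin(2*x) - 6) dx = 3 - 3*pi; the area of that piece is -3 + 3*pi.

-3 + 3*pi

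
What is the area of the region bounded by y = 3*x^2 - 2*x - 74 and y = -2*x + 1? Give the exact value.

Set the curves equal: 3*x^2 - 2*x - 74 = -2*x + 1, so 3*x^2 - 75 = 0, which factors as 3*(x - 5)*(x + 5) = 0. The curves meet at x = -5, 5.
On [-5, 5], y = -2*x + 1 is on top; that piece has area ∫[-5,5] (-(3*x^2 - 75)) dx = 500.

500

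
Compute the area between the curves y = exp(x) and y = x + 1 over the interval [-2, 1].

-3/2 - exp(-2) + exp(1)

On [-2, 1], (exp(x)) - (x + 1) = -x + exp(x) - 1 is ≥ 0 throughout, so the area is a single integral of |-x + exp(x) - 1|.
∫[-2,1] (-x + exp(x) - 1) dx = -3/2 - exp(-2) + exp(1).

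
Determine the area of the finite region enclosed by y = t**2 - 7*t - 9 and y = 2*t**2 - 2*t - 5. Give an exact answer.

9/2

Set the curves equal: t**2 - 7*t - 9 = 2*t**2 - 2*t - 5, so -t**2 - 5*t - 4 = 0, which factors as -(t + 1)*(t + 4) = 0. The curves meet at t = -4, -1.
On [-4, -1], y = t**2 - 7*t - 9 is on top; that piece has area ∫[-4,-1] (-t**2 - 5*t - 4) dt = 9/2.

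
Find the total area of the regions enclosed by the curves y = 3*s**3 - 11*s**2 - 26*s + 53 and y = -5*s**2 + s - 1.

Set the curves equal: 3*s**3 - 11*s**2 - 26*s + 53 = -5*s**2 + s - 1, so 3*s**3 - 6*s**2 - 27*s + 54 = 0, which factors as 3*(s - 3)*(s - 2)*(s + 3) = 0. The curves meet at s = -3, 2, 3.
On [-3, 2], y = 3*s**3 - 11*s**2 - 26*s + 53 is on top; that piece has area ∫[-3,2] (3*s**3 - 6*s**2 - 27*s + 54) ds = 875/4.
On [2, 3], y = -5*s**2 + s - 1 is on top; that piece has area ∫[2,3] (-(3*s**3 - 6*s**2 - 27*s + 54)) ds = 11/4.
Total enclosed area = 875/4 + 11/4 = 443/2.

443/2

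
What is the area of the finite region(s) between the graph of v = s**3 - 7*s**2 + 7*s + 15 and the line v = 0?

148/3

The curve meets the s-axis where s**3 - 7*s**2 + 7*s + 15 = 0, i.e. (s - 5)*(s - 3)*(s + 1) = 0, at s = -1, 3, 5.
On [-1, 3] the curve lies above the axis; ∫[-1,3] (s**3 - 7*s**2 + 7*s + 15) ds = 128/3, giving area 128/3.
On [3, 5] the curve lies below the axis; ∫[3,5] (s**3 - 7*s**2 + 7*s + 15) ds = -20/3, giving area 20/3.
Total area = 128/3 + 20/3 = 148/3.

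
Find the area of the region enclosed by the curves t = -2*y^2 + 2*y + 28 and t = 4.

343/3

Both boundary curves give t as a function of y, so integrate with respect to y. Setting them equal: -2*y^2 + 2*y + 24 = 0, i.e. -2*(y - 4)*(y + 3) = 0, so they meet at y = -3, 4.
For y in [-3, 4], t = -2*y^2 + 2*y + 28 is on the right; area = ∫[-3,4] (-2*y^2 + 2*y + 24) dy = 343/3.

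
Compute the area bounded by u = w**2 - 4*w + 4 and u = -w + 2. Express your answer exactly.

1/6

Both boundary curves give u as a function of w, so integrate with respect to w. Setting them equal: w**2 - 3*w + 2 = 0, i.e. (w - 2)*(w - 1) = 0, so they meet at w = 1, 2.
For w in [1, 2], u = w**2 - 4*w + 4 is on the left; area = ∫[1,2] (-(w**2 - 3*w + 2)) dw = 1/6.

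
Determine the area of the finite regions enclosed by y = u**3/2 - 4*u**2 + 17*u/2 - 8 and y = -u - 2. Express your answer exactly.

Set the curves equal: u**3/2 - 4*u**2 + 17*u/2 - 8 = -u - 2, so u**3/2 - 4*u**2 + 19*u/2 - 6 = 0, which factors as (u - 4)*(u - 3)*(u - 1)/2 = 0. The curves meet at u = 1, 3, 4.
On [1, 3], y = u**3/2 - 4*u**2 + 17*u/2 - 8 is on top; that piece has area ∫[1,3] (u**3/2 - 4*u**2 + 19*u/2 - 6) du = 4/3.
On [3, 4], y = -u - 2 is on top; that piece has area ∫[3,4] (-(u**3/2 - 4*u**2 + 19*u/2 - 6)) du = 5/24.
Total enclosed area = 4/3 + 5/24 = 37/24.

37/24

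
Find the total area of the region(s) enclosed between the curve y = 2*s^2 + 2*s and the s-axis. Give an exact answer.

The curve meets the s-axis where 2*s^2 + 2*s = 0, i.e. 2*s*(s + 1) = 0, at s = -1, 0.
On [-1, 0] the curve lies below the axis; ∫[-1,0] (2*s^2 + 2*s) ds = -1/3, giving area 1/3.

1/3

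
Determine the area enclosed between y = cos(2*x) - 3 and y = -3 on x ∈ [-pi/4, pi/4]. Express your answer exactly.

1

On [-pi/4, pi/4], (cos(2*x) - 3) - (-3) = cos(2*x) is ≥ 0 throughout, so the area is a single integral of |cos(2*x)|.
∫[-pi/4,pi/4] (cos(2*x)) dx = 1.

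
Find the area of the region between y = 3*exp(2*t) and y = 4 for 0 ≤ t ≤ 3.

-29/2 - 4*log(3) + 8*log(2) + 3*exp(6)/2

The difference (3*exp(2*t)) - (4) = 3*exp(2*t) - 4 changes sign at t = -log(3)/2 + log(2) inside [0, 3], so split the integral there.
∫[0,-log(3)/2 + log(2)] (3*exp(2*t) - 4) dt = log(9/16) + 1/2; the area of that piece is -1/2 + log(16/9).
∫[-log(3)/2 + log(2),3] (3*exp(2*t) - 4) dt = -14 - 2*log(3) + 4*log(2) + 3*exp(6)/2.
Total area = (-1/2 + log(16/9)) + (-14 - 2*log(3) + 4*log(2) + 3*exp(6)/2) = -29/2 - 4*log(3) + 8*log(2) + 3*exp(6)/2.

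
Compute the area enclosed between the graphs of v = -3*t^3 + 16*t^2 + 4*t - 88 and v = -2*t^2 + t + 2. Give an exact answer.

Set the curves equal: -3*t^3 + 16*t^2 + 4*t - 88 = -2*t^2 + t + 2, so -3*t^3 + 18*t^2 + 3*t - 90 = 0, which factors as -3*(t - 5)*(t - 3)*(t + 2) = 0. The curves meet at t = -2, 3, 5.
On [-2, 3], v = -2*t^2 + t + 2 is on top; that piece has area ∫[-2,3] (-(-3*t^3 + 18*t^2 + 3*t - 90)) dt = 1125/4.
On [3, 5], v = -3*t^3 + 16*t^2 + 4*t - 88 is on top; that piece has area ∫[3,5] (-3*t^3 + 18*t^2 + 3*t - 90) dt = 24.
Total enclosed area = 1125/4 + 24 = 1221/4.

1221/4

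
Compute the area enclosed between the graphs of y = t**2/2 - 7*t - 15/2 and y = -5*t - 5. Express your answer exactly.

18

Set the curves equal: t**2/2 - 7*t - 15/2 = -5*t - 5, so t**2/2 - 2*t - 5/2 = 0, which factors as (t - 5)*(t + 1)/2 = 0. The curves meet at t = -1, 5.
On [-1, 5], y = -5*t - 5 is on top; that piece has area ∫[-1,5] (-(t**2/2 - 2*t - 5/2)) dt = 18.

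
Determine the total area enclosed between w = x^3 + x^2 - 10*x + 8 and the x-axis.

The curve meets the x-axis where x^3 + x^2 - 10*x + 8 = 0, i.e. (x - 2)*(x - 1)*(x + 4) = 0, at x = -4, 1, 2.
On [-4, 1] the curve lies above the axis; ∫[-4,1] (x^3 + x^2 - 10*x + 8) dx = 875/12, giving area 875/12.
On [1, 2] the curve lies below the axis; ∫[1,2] (x^3 + x^2 - 10*x + 8) dx = -11/12, giving area 11/12.
Total area = 875/12 + 11/12 = 443/6.

443/6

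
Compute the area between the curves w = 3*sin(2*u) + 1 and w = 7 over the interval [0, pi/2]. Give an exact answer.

On [0, pi/2], (3*sin(2*u) + 1) - (7) = 3*sin(2*u) - 6 is ≤ 0 throughout, so the area is a single integral of |3*sin(2*u) - 6|.
∫[0,pi/2] (3*sin(2*u) - 6) du = 3 - 3*pi; the area of that piece is -3 + 3*pi.

-3 + 3*pi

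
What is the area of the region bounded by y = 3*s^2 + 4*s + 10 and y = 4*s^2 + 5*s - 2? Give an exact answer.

Set the curves equal: 3*s^2 + 4*s + 10 = 4*s^2 + 5*s - 2, so -s^2 - s + 12 = 0, which factors as -(s - 3)*(s + 4) = 0. The curves meet at s = -4, 3.
On [-4, 3], y = 3*s^2 + 4*s + 10 is on top; that piece has area ∫[-4,3] (-s^2 - s + 12) ds = 343/6.

343/6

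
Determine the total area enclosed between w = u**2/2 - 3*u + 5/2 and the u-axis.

The curve meets the u-axis where u**2/2 - 3*u + 5/2 = 0, i.e. (u - 5)*(u - 1)/2 = 0, at u = 1, 5.
On [1, 5] the curve lies below the axis; ∫[1,5] (u**2/2 - 3*u + 5/2) du = -16/3, giving area 16/3.

16/3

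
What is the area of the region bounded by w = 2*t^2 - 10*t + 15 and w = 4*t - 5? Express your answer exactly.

Set the curves equal: 2*t^2 - 10*t + 15 = 4*t - 5, so 2*t^2 - 14*t + 20 = 0, which factors as 2*(t - 5)*(t - 2) = 0. The curves meet at t = 2, 5.
On [2, 5], w = 4*t - 5 is on top; that piece has area ∫[2,5] (-(2*t^2 - 14*t + 20)) dt = 9.

9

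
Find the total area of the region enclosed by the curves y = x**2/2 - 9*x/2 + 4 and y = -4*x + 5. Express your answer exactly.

Set the curves equal: x**2/2 - 9*x/2 + 4 = -4*x + 5, so x**2/2 - x/2 - 1 = 0, which factors as (x - 2)*(x + 1)/2 = 0. The curves meet at x = -1, 2.
On [-1, 2], y = -4*x + 5 is on top; that piece has area ∫[-1,2] (-(x**2/2 - x/2 - 1)) dx = 9/4.

9/4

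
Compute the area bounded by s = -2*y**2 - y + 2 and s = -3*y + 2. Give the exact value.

Both boundary curves give s as a function of y, so integrate with respect to y. Setting them equal: -2*y**2 + 2*y = 0, i.e. -2*y*(y - 1) = 0, so they meet at y = 0, 1.
For y in [0, 1], s = -2*y**2 - y + 2 is on the right; area = ∫[0,1] (-2*y**2 + 2*y) dy = 1/3.

1/3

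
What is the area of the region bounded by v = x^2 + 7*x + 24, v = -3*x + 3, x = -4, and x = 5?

The difference (x^2 + 7*x + 24) - (-3*x + 3) = x^2 + 10*x + 21 changes sign at x = -3 inside [-4, 5], so split the integral there.
∫[-4,-3] (x^2 + 10*x + 21) dx = -5/3; the area of that piece is 5/3.
∫[-3,5] (x^2 + 10*x + 21) dx = 896/3.
Total area = 5/3 + 896/3 = 901/3.

901/3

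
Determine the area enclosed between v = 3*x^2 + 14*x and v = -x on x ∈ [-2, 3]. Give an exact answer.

The difference (3*x^2 + 14*x) - (-x) = 3*x^2 + 15*x changes sign at x = 0 inside [-2, 3], so split the integral there.
∫[-2,0] (3*x^2 + 15*x) dx = -22; the area of that piece is 22.
∫[0,3] (3*x^2 + 15*x) dx = 189/2.
Total area = 22 + 189/2 = 233/2.

233/2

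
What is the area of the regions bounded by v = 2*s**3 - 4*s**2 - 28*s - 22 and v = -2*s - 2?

1741/6

Set the curves equal: 2*s**3 - 4*s**2 - 28*s - 22 = -2*s - 2, so 2*s**3 - 4*s**2 - 26*s - 20 = 0, which factors as 2*(s - 5)*(s + 1)*(s + 2) = 0. The curves meet at s = -2, -1, 5.
On [-2, -1], v = 2*s**3 - 4*s**2 - 28*s - 22 is on top; that piece has area ∫[-2,-1] (2*s**3 - 4*s**2 - 26*s - 20) ds = 13/6.
On [-1, 5], v = -2*s - 2 is on top; that piece has area ∫[-1,5] (-(2*s**3 - 4*s**2 - 26*s - 20)) ds = 288.
Total enclosed area = 13/6 + 288 = 1741/6.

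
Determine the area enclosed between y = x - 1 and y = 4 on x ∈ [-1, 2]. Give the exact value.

27/2

On [-1, 2], (x - 1) - (4) = x - 5 is ≤ 0 throughout, so the area is a single integral of |x - 5|.
∫[-1,2] (x - 5) dx = -27/2; the area of that piece is 27/2.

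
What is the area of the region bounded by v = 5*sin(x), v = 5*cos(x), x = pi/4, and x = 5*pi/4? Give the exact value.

10*sqrt(2)

On [pi/4, 5*pi/4], (5*sin(x)) - (5*cos(x)) = 5*sin(x) - 5*cos(x) is ≥ 0 throughout, so the area is a single integral of |5*sin(x) - 5*cos(x)|.
∫[pi/4,5*pi/4] (5*sin(x) - 5*cos(x)) dx = 10*sqrt(2).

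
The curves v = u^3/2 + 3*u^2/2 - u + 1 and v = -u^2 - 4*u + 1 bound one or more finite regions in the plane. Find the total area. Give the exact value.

Set the curves equal: u^3/2 + 3*u^2/2 - u + 1 = -u^2 - 4*u + 1, so u^3/2 + 5*u^2/2 + 3*u = 0, which factors as u*(u + 2)*(u + 3)/2 = 0. The curves meet at u = -3, -2, 0.
On [-3, -2], v = u^3/2 + 3*u^2/2 - u + 1 is on top; that piece has area ∫[-3,-2] (u^3/2 + 5*u^2/2 + 3*u) du = 5/24.
On [-2, 0], v = -u^2 - 4*u + 1 is on top; that piece has area ∫[-2,0] (-(u^3/2 + 5*u^2/2 + 3*u)) du = 4/3.
Total enclosed area = 5/24 + 4/3 = 37/24.

37/24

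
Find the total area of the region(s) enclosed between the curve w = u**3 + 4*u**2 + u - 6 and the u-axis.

The curve meets the u-axis where u**3 + 4*u**2 + u - 6 = 0, i.e. (u - 1)*(u + 2)*(u + 3) = 0, at u = -3, -2, 1.
On [-3, -2] the curve lies above the axis; ∫[-3,-2] (u**3 + 4*u**2 + u - 6) du = 7/12, giving area 7/12.
On [-2, 1] the curve lies below the axis; ∫[-2,1] (u**3 + 4*u**2 + u - 6) du = -45/4, giving area 45/4.
Total area = 7/12 + 45/4 = 71/6.

71/6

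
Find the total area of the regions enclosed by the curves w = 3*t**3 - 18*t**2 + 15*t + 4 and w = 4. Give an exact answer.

393/4

Set the curves equal: 3*t**3 - 18*t**2 + 15*t + 4 = 4, so 3*t**3 - 18*t**2 + 15*t = 0, which factors as 3*t*(t - 5)*(t - 1) = 0. The curves meet at t = 0, 1, 5.
On [0, 1], w = 3*t**3 - 18*t**2 + 15*t + 4 is on top; that piece has area ∫[0,1] (3*t**3 - 18*t**2 + 15*t) dt = 9/4.
On [1, 5], w = 4 is on top; that piece has area ∫[1,5] (-(3*t**3 - 18*t**2 + 15*t)) dt = 96.
Total enclosed area = 9/4 + 96 = 393/4.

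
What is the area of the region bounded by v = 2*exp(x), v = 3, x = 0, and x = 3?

-13 - 6*log(2) + 6*log(3) + 2*exp(3)

The difference (2*exp(x)) - (3) = 2*exp(x) - 3 changes sign at x = log(3/2) inside [0, 3], so split the integral there.
∫[0,log(3/2)] (2*exp(x) - 3) dx = log(8/27) + 1; the area of that piece is -1 + log(27/8).
∫[log(3/2),3] (2*exp(x) - 3) dx = -12 - 3*log(2) + 3*log(3) + 2*exp(3).
Total area = (-1 + log(27/8)) + (-12 - 3*log(2) + 3*log(3) + 2*exp(3)) = -13 - 6*log(2) + 6*log(3) + 2*exp(3).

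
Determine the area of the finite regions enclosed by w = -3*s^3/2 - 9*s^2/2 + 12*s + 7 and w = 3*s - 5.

Set the curves equal: -3*s^3/2 - 9*s^2/2 + 12*s + 7 = 3*s - 5, so -3*s^3/2 - 9*s^2/2 + 9*s + 12 = 0, which factors as -3*(s - 2)*(s + 1)*(s + 4)/2 = 0. The curves meet at s = -4, -1, 2.
On [-4, -1], w = 3*s - 5 is on top; that piece has area ∫[-4,-1] (-(-3*s^3/2 - 9*s^2/2 + 9*s + 12)) ds = 243/8.
On [-1, 2], w = -3*s^3/2 - 9*s^2/2 + 12*s + 7 is on top; that piece has area ∫[-1,2] (-3*s^3/2 - 9*s^2/2 + 9*s + 12) ds = 243/8.
Total enclosed area = 243/8 + 243/8 = 243/4.

243/4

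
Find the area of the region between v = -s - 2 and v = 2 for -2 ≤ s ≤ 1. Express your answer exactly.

On [-2, 1], (-s - 2) - (2) = -s - 4 is ≤ 0 throughout, so the area is a single integral of |-s - 4|.
∫[-2,1] (-s - 4) ds = -21/2; the area of that piece is 21/2.

21/2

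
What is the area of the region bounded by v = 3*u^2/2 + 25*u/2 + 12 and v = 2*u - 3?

Set the curves equal: 3*u^2/2 + 25*u/2 + 12 = 2*u - 3, so 3*u^2/2 + 21*u/2 + 15 = 0, which factors as 3*(u + 2)*(u + 5)/2 = 0. The curves meet at u = -5, -2.
On [-5, -2], v = 2*u - 3 is on top; that piece has area ∫[-5,-2] (-(3*u^2/2 + 21*u/2 + 15)) du = 27/4.

27/4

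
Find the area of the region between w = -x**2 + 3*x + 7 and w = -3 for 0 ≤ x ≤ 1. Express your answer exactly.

On [0, 1], (-x**2 + 3*x + 7) - (-3) = -x**2 + 3*x + 10 is ≥ 0 throughout, so the area is a single integral of |-x**2 + 3*x + 10|.
∫[0,1] (-x**2 + 3*x + 10) dx = 67/6.

67/6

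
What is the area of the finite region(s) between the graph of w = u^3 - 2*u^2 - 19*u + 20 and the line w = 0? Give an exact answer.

2521/12

The curve meets the u-axis where u^3 - 2*u^2 - 19*u + 20 = 0, i.e. (u - 5)*(u - 1)*(u + 4) = 0, at u = -4, 1, 5.
On [-4, 1] the curve lies above the axis; ∫[-4,1] (u^3 - 2*u^2 - 19*u + 20) du = 1625/12, giving area 1625/12.
On [1, 5] the curve lies below the axis; ∫[1,5] (u^3 - 2*u^2 - 19*u + 20) du = -224/3, giving area 224/3.
Total area = 1625/12 + 224/3 = 2521/12.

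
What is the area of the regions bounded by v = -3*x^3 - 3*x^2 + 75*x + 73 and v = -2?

Set the curves equal: -3*x^3 - 3*x^2 + 75*x + 73 = -2, so -3*x^3 - 3*x^2 + 75*x + 75 = 0, which factors as -3*(x - 5)*(x + 1)*(x + 5) = 0. The curves meet at x = -5, -1, 5.
On [-5, -1], v = -2 is on top; that piece has area ∫[-5,-1] (-(-3*x^3 - 3*x^2 + 75*x + 75)) dx = 256.
On [-1, 5], v = -3*x^3 - 3*x^2 + 75*x + 73 is on top; that piece has area ∫[-1,5] (-3*x^3 - 3*x^2 + 75*x + 75) dx = 756.
Total enclosed area = 256 + 756 = 1012.

1012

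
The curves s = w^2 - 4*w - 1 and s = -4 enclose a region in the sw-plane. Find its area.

4/3

Both boundary curves give s as a function of w, so integrate with respect to w. Setting them equal: w^2 - 4*w + 3 = 0, i.e. (w - 3)*(w - 1) = 0, so they meet at w = 1, 3.
For w in [1, 3], s = w^2 - 4*w - 1 is on the left; area = ∫[1,3] (-(w^2 - 4*w + 3)) dw = 4/3.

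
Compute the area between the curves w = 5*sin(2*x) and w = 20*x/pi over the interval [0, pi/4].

5/2 - 5*pi/8

On [0, pi/4], (5*sin(2*x)) - (20*x/pi) = -20*x/pi + 5*sin(2*x) is ≥ 0 throughout, so the area is a single integral of |-20*x/pi + 5*sin(2*x)|.
∫[0,pi/4] (-20*x/pi + 5*sin(2*x)) dx = 5/2 - 5*pi/8.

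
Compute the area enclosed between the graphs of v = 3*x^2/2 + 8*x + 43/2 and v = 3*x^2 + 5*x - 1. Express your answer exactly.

Set the curves equal: 3*x^2/2 + 8*x + 43/2 = 3*x^2 + 5*x - 1, so -3*x^2/2 + 3*x + 45/2 = 0, which factors as -3*(x - 5)*(x + 3)/2 = 0. The curves meet at x = -3, 5.
On [-3, 5], v = 3*x^2/2 + 8*x + 43/2 is on top; that piece has area ∫[-3,5] (-3*x^2/2 + 3*x + 45/2) dx = 128.

128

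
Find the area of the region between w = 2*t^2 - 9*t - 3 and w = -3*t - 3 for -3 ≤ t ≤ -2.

83/3

On [-3, -2], (2*t^2 - 9*t - 3) - (-3*t - 3) = 2*t^2 - 6*t is ≥ 0 throughout, so the area is a single integral of |2*t^2 - 6*t|.
∫[-3,-2] (2*t^2 - 6*t) dt = 83/3.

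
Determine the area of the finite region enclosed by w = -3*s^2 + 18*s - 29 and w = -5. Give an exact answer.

4

Set the curves equal: -3*s^2 + 18*s - 29 = -5, so -3*s^2 + 18*s - 24 = 0, which factors as -3*(s - 4)*(s - 2) = 0. The curves meet at s = 2, 4.
On [2, 4], w = -3*s^2 + 18*s - 29 is on top; that piece has area ∫[2,4] (-3*s^2 + 18*s - 24) ds = 4.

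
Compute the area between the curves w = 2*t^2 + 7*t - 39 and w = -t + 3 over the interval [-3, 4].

680/3

The difference (2*t^2 + 7*t - 39) - (-t + 3) = 2*t^2 + 8*t - 42 changes sign at t = 3 inside [-3, 4], so split the integral there.
∫[-3,3] (2*t^2 + 8*t - 42) dt = -216; the area of that piece is 216.
∫[3,4] (2*t^2 + 8*t - 42) dt = 32/3.
Total area = 216 + 32/3 = 680/3.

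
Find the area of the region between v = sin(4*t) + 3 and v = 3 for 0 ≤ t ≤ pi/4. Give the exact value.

On [0, pi/4], (sin(4*t) + 3) - (3) = sin(4*t) is ≥ 0 throughout, so the area is a single integral of |sin(4*t)|.
∫[0,pi/4] (sin(4*t)) dt = 1/2.

1/2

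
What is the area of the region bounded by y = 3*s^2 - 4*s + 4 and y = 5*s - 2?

1/2

Set the curves equal: 3*s^2 - 4*s + 4 = 5*s - 2, so 3*s^2 - 9*s + 6 = 0, which factors as 3*(s - 2)*(s - 1) = 0. The curves meet at s = 1, 2.
On [1, 2], y = 5*s - 2 is on top; that piece has area ∫[1,2] (-(3*s^2 - 9*s + 6)) ds = 1/2.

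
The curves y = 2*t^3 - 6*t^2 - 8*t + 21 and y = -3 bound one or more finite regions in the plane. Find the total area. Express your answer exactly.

Set the curves equal: 2*t^3 - 6*t^2 - 8*t + 21 = -3, so 2*t^3 - 6*t^2 - 8*t + 24 = 0, which factors as 2*(t - 3)*(t - 2)*(t + 2) = 0. The curves meet at t = -2, 2, 3.
On [-2, 2], y = 2*t^3 - 6*t^2 - 8*t + 21 is on top; that piece has area ∫[-2,2] (2*t^3 - 6*t^2 - 8*t + 24) dt = 64.
On [2, 3], y = -3 is on top; that piece has area ∫[2,3] (-(2*t^3 - 6*t^2 - 8*t + 24)) dt = 3/2.
Total enclosed area = 64 + 3/2 = 131/2.

131/2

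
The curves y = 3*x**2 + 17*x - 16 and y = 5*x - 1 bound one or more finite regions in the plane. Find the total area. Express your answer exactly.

108

Set the curves equal: 3*x**2 + 17*x - 16 = 5*x - 1, so 3*x**2 + 12*x - 15 = 0, which factors as 3*(x - 1)*(x + 5) = 0. The curves meet at x = -5, 1.
On [-5, 1], y = 5*x - 1 is on top; that piece has area ∫[-5,1] (-(3*x**2 + 12*x - 15)) dx = 108.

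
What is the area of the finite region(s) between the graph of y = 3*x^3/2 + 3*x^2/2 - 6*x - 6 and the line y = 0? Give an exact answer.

71/4

The curve meets the x-axis where 3*x^3/2 + 3*x^2/2 - 6*x - 6 = 0, i.e. 3*(x - 2)*(x + 1)*(x + 2)/2 = 0, at x = -2, -1, 2.
On [-2, -1] the curve lies above the axis; ∫[-2,-1] (3*x^3/2 + 3*x^2/2 - 6*x - 6) dx = 7/8, giving area 7/8.
On [-1, 2] the curve lies below the axis; ∫[-1,2] (3*x^3/2 + 3*x^2/2 - 6*x - 6) dx = -135/8, giving area 135/8.
Total area = 7/8 + 135/8 = 71/4.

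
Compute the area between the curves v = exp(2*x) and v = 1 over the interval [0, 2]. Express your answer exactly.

On [0, 2], (exp(2*x)) - (1) = exp(2*x) - 1 is ≥ 0 throughout, so the area is a single integral of |exp(2*x) - 1|.
∫[0,2] (exp(2*x) - 1) dx = -5/2 + exp(4)/2.

-5/2 + exp(4)/2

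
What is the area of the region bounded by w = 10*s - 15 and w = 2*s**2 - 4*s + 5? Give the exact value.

Set the curves equal: 10*s - 15 = 2*s**2 - 4*s + 5, so -2*s**2 + 14*s - 20 = 0, which factors as -2*(s - 5)*(s - 2) = 0. The curves meet at s = 2, 5.
On [2, 5], w = 10*s - 15 is on top; that piece has area ∫[2,5] (-2*s**2 + 14*s - 20) ds = 9.

9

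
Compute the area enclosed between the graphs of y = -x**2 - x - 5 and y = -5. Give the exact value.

Set the curves equal: -x**2 - x - 5 = -5, so -x**2 - x = 0, which factors as -x*(x + 1) = 0. The curves meet at x = -1, 0.
On [-1, 0], y = -x**2 - x - 5 is on top; that piece has area ∫[-1,0] (-x**2 - x) dx = 1/6.

1/6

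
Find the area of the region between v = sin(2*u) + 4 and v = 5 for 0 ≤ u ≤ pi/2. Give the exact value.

-1 + pi/2

On [0, pi/2], (sin(2*u) + 4) - (5) = sin(2*u) - 1 is ≤ 0 throughout, so the area is a single integral of |sin(2*u) - 1|.
∫[0,pi/2] (sin(2*u) - 1) du = 1 - pi/2; the area of that piece is -1 + pi/2.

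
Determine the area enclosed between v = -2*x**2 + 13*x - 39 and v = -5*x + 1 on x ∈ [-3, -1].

508/3

On [-3, -1], (-2*x**2 + 13*x - 39) - (-5*x + 1) = -2*x**2 + 18*x - 40 is ≤ 0 throughout, so the area is a single integral of |-2*x**2 + 18*x - 40|.
∫[-3,-1] (-2*x**2 + 18*x - 40) dx = -508/3; the area of that piece is 508/3.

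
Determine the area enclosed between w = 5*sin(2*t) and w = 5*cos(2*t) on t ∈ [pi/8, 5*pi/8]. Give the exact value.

5*sqrt(2)

On [pi/8, 5*pi/8], (5*sin(2*t)) - (5*cos(2*t)) = 5*sin(2*t) - 5*cos(2*t) is ≥ 0 throughout, so the area is a single integral of |5*sin(2*t) - 5*cos(2*t)|.
∫[pi/8,5*pi/8] (5*sin(2*t) - 5*cos(2*t)) dt = 5*sqrt(2).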